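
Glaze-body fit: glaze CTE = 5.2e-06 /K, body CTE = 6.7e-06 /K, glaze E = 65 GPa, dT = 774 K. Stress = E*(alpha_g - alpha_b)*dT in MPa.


Stress = 65*1000*(5.2e-06 - 6.7e-06)*774 = -75.5 MPa

-75.5


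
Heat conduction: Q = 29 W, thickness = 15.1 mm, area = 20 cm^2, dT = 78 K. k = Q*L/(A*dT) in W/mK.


k = 29*15.1/1000/(20/10000*78) = 2.81 W/mK

2.81


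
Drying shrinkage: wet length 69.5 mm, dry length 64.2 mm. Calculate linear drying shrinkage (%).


DS = (69.5 - 64.2) / 69.5 * 100 = 7.63%

7.63


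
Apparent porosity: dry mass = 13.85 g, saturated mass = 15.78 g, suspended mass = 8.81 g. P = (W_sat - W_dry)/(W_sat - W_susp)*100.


P = (15.78 - 13.85) / (15.78 - 8.81) * 100 = 1.93 / 6.97 * 100 = 27.7%

27.7


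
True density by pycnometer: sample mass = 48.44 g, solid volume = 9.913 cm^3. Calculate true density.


TD = 48.44 / 9.913 = 4.887 g/cm^3

4.887


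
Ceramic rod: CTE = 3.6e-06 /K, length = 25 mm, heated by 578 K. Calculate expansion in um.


dL = 3.6e-06 * 25 * 578 * 1000 = 52.02 um

52.02


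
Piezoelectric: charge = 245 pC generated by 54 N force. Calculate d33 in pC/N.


d33 = 245 / 54 = 4.5 pC/N

4.5


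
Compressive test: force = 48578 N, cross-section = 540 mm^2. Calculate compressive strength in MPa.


CS = 48578 / 540 = 90.0 MPa

90.0


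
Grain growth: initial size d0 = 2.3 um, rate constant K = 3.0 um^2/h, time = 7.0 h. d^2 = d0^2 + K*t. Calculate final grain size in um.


d^2 = 2.3^2 + 3.0*7.0 = 26.29
d = sqrt(26.29) = 5.13 um

5.13


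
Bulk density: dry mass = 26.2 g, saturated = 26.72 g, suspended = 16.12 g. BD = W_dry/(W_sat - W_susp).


BD = 26.2 / (26.72 - 16.12) = 26.2 / 10.6 = 2.472 g/cm^3

2.472


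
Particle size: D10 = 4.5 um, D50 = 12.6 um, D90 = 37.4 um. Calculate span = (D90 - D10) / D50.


Span = (37.4 - 4.5) / 12.6 = 32.9 / 12.6 = 2.611

2.611


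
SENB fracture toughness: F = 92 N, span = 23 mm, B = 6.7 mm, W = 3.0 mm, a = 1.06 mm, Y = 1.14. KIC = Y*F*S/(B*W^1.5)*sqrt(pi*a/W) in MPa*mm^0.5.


KIC = 1.14*92*23/(6.7*3.0^1.5)*sqrt(pi*1.06/3.0) = 73.0

73.0


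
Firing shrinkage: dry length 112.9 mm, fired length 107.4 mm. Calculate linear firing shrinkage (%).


FS = (112.9 - 107.4) / 112.9 * 100 = 4.87%

4.87


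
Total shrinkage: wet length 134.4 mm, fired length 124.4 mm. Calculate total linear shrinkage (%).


TS = (134.4 - 124.4) / 134.4 * 100 = 7.44%

7.44


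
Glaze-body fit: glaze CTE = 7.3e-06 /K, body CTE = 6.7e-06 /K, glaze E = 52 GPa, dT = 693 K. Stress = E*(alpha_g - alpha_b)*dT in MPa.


Stress = 52*1000*(7.3e-06 - 6.7e-06)*693 = 21.6 MPa

21.6


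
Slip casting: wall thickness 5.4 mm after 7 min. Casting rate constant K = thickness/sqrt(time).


K = 5.4 / sqrt(7) = 5.4 / 2.6458 = 2.041 mm/min^0.5

2.041


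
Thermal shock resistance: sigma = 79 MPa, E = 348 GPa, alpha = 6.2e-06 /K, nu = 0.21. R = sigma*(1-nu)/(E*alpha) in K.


R = 79*(1-0.21)/(348*1000*6.2e-06) = 29 K

29


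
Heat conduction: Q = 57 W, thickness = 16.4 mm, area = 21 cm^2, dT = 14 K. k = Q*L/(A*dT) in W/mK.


k = 57*16.4/1000/(21/10000*14) = 31.8 W/mK

31.8


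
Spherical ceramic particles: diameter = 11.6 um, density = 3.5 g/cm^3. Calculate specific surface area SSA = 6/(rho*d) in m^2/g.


SSA = 6 / (3.5 * 11.6) = 0.148 m^2/g

0.148


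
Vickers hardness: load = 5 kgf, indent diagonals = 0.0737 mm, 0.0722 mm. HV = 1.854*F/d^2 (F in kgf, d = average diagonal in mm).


d_avg = (0.0737+0.0722)/2 = 0.07295 mm
HV = 1.854*5/0.07295^2 = 1742

1742


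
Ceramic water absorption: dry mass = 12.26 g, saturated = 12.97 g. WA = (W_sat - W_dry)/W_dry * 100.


WA = (12.97 - 12.26) / 12.26 * 100 = 5.79%

5.79


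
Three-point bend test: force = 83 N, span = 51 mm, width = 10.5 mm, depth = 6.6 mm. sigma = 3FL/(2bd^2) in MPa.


sigma = 3*83*51/(2*10.5*6.6^2) = 13.9 MPa

13.9


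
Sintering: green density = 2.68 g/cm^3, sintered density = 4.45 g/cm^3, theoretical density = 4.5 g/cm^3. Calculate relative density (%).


Relative = 4.45 / 4.5 * 100 = 98.9%

98.9


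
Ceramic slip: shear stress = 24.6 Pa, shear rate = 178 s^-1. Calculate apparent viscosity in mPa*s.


eta = tau/gamma * 1000 = 24.6/178 * 1000 = 138.2 mPa*s

138.2


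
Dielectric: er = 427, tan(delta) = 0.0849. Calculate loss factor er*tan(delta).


Loss = 427 * 0.0849 = 36.252

36.252


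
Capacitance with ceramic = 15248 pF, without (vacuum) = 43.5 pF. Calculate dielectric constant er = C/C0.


er = 15248 / 43.5 = 350.53

350.53


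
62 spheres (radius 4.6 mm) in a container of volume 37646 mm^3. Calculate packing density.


V_sphere = 4/3*pi*4.6^3 = 407.7201 mm^3
Total V = 62*407.7201 = 25278.6462 mm^3
PD = 25278.6462 / 37646 = 0.671

0.671


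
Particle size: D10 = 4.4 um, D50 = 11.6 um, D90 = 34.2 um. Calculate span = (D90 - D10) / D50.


Span = (34.2 - 4.4) / 11.6 = 29.8 / 11.6 = 2.569

2.569


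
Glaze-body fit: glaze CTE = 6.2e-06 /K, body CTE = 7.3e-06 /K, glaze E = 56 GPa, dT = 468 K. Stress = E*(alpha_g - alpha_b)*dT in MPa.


Stress = 56*1000*(6.2e-06 - 7.3e-06)*468 = -28.8 MPa

-28.8


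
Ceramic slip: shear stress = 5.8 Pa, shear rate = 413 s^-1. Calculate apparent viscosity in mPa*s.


eta = tau/gamma * 1000 = 5.8/413 * 1000 = 14.0 mPa*s

14.0


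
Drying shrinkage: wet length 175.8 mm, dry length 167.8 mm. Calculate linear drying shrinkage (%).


DS = (175.8 - 167.8) / 175.8 * 100 = 4.55%

4.55


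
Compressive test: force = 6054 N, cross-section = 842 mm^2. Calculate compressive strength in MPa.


CS = 6054 / 842 = 7.2 MPa

7.2


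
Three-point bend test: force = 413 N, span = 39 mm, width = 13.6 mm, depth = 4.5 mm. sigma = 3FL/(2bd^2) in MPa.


sigma = 3*413*39/(2*13.6*4.5^2) = 87.7 MPa

87.7


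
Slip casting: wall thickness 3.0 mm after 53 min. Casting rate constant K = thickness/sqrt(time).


K = 3.0 / sqrt(53) = 3.0 / 7.2801 = 0.412 mm/min^0.5

0.412


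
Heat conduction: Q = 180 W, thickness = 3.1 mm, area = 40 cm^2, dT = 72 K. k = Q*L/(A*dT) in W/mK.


k = 180*3.1/1000/(40/10000*72) = 1.94 W/mK

1.94


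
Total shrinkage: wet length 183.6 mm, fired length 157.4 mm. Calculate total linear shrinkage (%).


TS = (183.6 - 157.4) / 183.6 * 100 = 14.27%

14.27


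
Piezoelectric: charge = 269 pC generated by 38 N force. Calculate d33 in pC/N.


d33 = 269 / 38 = 7.1 pC/N

7.1


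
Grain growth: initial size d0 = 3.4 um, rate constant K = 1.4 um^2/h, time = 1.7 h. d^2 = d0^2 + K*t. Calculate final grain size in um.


d^2 = 3.4^2 + 1.4*1.7 = 13.94
d = sqrt(13.94) = 3.73 um

3.73


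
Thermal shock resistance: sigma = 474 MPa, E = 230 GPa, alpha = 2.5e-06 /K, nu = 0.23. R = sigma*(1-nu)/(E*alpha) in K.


R = 474*(1-0.23)/(230*1000*2.5e-06) = 635 K

635


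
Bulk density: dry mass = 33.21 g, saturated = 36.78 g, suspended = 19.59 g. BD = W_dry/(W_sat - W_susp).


BD = 33.21 / (36.78 - 19.59) = 33.21 / 17.19 = 1.932 g/cm^3

1.932


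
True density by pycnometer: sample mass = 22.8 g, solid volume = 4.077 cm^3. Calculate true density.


TD = 22.8 / 4.077 = 5.592 g/cm^3

5.592


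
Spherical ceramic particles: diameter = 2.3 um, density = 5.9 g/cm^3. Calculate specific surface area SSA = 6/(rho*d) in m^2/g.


SSA = 6 / (5.9 * 2.3) = 0.442 m^2/g

0.442


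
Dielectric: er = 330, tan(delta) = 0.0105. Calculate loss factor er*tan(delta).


Loss = 330 * 0.0105 = 3.465

3.465


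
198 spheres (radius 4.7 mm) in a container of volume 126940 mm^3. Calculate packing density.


V_sphere = 4/3*pi*4.7^3 = 434.8928 mm^3
Total V = 198*434.8928 = 86108.7744 mm^3
PD = 86108.7744 / 126940 = 0.678

0.678


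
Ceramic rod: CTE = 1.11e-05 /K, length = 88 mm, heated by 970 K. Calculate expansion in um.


dL = 1.11e-05 * 88 * 970 * 1000 = 947.496 um

947.496


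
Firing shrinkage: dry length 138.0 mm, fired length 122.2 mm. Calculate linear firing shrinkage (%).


FS = (138.0 - 122.2) / 138.0 * 100 = 11.45%

11.45


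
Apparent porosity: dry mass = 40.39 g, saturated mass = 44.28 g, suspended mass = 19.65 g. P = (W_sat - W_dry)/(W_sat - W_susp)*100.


P = (44.28 - 40.39) / (44.28 - 19.65) * 100 = 3.89 / 24.63 * 100 = 15.8%

15.8


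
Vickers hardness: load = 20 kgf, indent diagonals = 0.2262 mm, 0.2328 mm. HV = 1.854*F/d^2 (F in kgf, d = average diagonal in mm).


d_avg = (0.2262+0.2328)/2 = 0.2295 mm
HV = 1.854*20/0.2295^2 = 704

704


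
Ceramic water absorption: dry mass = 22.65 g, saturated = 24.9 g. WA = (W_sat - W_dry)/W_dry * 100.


WA = (24.9 - 22.65) / 22.65 * 100 = 9.93%

9.93


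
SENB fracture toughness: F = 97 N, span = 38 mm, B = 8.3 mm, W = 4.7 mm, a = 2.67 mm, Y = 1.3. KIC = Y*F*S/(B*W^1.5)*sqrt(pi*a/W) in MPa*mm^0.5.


KIC = 1.3*97*38/(8.3*4.7^1.5)*sqrt(pi*2.67/4.7) = 75.69

75.69


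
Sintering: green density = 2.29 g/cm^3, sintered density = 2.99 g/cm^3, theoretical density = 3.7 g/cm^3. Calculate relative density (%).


Relative = 2.99 / 3.7 * 100 = 80.8%

80.8


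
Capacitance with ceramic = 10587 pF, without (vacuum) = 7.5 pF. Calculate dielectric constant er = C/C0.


er = 10587 / 7.5 = 1411.6

1411.6


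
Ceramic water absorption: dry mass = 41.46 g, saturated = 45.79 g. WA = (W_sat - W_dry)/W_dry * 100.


WA = (45.79 - 41.46) / 41.46 * 100 = 10.44%

10.44


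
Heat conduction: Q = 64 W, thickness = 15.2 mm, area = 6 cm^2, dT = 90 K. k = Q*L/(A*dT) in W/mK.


k = 64*15.2/1000/(6/10000*90) = 18.01 W/mK

18.01


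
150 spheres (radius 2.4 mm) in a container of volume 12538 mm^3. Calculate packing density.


V_sphere = 4/3*pi*2.4^3 = 57.9058 mm^3
Total V = 150*57.9058 = 8685.87 mm^3
PD = 8685.87 / 12538 = 0.693

0.693


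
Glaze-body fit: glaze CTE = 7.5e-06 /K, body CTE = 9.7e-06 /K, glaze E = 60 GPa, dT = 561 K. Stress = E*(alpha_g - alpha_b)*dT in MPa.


Stress = 60*1000*(7.5e-06 - 9.7e-06)*561 = -74.1 MPa

-74.1


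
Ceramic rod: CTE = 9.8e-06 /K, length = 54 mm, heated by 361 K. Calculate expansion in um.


dL = 9.8e-06 * 54 * 361 * 1000 = 191.041 um

191.041


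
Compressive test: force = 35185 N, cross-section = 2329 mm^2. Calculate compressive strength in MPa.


CS = 35185 / 2329 = 15.1 MPa

15.1


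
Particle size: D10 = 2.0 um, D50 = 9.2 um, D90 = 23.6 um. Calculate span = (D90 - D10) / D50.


Span = (23.6 - 2.0) / 9.2 = 21.6 / 9.2 = 2.348

2.348


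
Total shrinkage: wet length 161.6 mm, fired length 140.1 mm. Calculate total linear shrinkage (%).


TS = (161.6 - 140.1) / 161.6 * 100 = 13.3%

13.3


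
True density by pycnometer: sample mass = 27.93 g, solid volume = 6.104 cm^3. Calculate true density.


TD = 27.93 / 6.104 = 4.576 g/cm^3

4.576


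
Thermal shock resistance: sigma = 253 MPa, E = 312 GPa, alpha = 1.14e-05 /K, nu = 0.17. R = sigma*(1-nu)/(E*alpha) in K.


R = 253*(1-0.17)/(312*1000*1.14e-05) = 59 K

59


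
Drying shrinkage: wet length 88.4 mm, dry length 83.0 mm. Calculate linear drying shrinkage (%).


DS = (88.4 - 83.0) / 88.4 * 100 = 6.11%

6.11


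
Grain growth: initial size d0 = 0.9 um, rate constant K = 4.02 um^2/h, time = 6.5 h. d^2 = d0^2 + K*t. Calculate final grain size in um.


d^2 = 0.9^2 + 4.02*6.5 = 26.94
d = sqrt(26.94) = 5.19 um

5.19


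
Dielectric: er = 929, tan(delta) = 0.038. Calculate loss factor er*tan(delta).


Loss = 929 * 0.038 = 35.302

35.302


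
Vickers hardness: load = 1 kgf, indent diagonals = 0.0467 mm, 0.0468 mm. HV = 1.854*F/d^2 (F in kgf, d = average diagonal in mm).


d_avg = (0.0467+0.0468)/2 = 0.04675 mm
HV = 1.854*1/0.04675^2 = 848

848


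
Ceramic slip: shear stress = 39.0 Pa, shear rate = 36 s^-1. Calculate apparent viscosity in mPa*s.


eta = tau/gamma * 1000 = 39.0/36 * 1000 = 1083.3 mPa*s

1083.3


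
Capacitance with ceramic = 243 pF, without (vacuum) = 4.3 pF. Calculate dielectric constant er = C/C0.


er = 243 / 4.3 = 56.51

56.51


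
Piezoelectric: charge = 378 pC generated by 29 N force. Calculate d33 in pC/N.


d33 = 378 / 29 = 13.0 pC/N

13.0


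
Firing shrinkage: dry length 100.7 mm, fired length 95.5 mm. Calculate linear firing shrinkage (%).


FS = (100.7 - 95.5) / 100.7 * 100 = 5.16%

5.16


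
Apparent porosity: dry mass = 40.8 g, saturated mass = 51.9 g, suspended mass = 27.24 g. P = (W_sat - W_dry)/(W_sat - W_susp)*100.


P = (51.9 - 40.8) / (51.9 - 27.24) * 100 = 11.1 / 24.66 * 100 = 45.0%

45.0


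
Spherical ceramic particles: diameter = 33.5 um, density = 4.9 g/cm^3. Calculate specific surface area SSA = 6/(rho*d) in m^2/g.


SSA = 6 / (4.9 * 33.5) = 0.037 m^2/g

0.037


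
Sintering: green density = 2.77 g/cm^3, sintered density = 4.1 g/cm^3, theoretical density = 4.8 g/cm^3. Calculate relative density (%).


Relative = 4.1 / 4.8 * 100 = 85.4%

85.4


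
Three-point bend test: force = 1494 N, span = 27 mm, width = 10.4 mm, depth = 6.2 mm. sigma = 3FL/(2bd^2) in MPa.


sigma = 3*1494*27/(2*10.4*6.2^2) = 151.4 MPa

151.4


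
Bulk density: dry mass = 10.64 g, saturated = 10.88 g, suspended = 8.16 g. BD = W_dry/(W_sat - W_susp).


BD = 10.64 / (10.88 - 8.16) = 10.64 / 2.72 = 3.912 g/cm^3

3.912


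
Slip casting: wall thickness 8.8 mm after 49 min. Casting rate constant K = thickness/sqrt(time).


K = 8.8 / sqrt(49) = 8.8 / 7.0 = 1.257 mm/min^0.5

1.257


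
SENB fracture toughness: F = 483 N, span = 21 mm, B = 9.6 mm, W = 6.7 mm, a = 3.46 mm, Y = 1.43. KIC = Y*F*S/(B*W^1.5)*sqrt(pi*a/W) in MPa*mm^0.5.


KIC = 1.43*483*21/(9.6*6.7^1.5)*sqrt(pi*3.46/6.7) = 110.97

110.97


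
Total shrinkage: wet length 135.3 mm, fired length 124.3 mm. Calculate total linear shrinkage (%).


TS = (135.3 - 124.3) / 135.3 * 100 = 8.13%

8.13


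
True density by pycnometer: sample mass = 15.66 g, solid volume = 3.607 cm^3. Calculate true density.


TD = 15.66 / 3.607 = 4.342 g/cm^3

4.342


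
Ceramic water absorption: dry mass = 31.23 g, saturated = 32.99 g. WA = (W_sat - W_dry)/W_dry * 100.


WA = (32.99 - 31.23) / 31.23 * 100 = 5.64%

5.64


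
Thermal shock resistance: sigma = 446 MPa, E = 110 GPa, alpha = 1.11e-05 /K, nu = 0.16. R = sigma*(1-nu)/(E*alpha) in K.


R = 446*(1-0.16)/(110*1000*1.11e-05) = 307 K

307


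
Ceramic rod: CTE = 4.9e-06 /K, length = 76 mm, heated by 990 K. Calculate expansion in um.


dL = 4.9e-06 * 76 * 990 * 1000 = 368.676 um

368.676


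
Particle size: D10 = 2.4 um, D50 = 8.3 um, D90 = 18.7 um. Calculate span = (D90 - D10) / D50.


Span = (18.7 - 2.4) / 8.3 = 16.3 / 8.3 = 1.964

1.964


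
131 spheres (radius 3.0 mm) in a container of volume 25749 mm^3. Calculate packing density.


V_sphere = 4/3*pi*3.0^3 = 113.0973 mm^3
Total V = 131*113.0973 = 14815.7463 mm^3
PD = 14815.7463 / 25749 = 0.575

0.575


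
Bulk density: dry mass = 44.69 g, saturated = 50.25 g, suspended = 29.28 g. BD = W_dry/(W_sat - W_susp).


BD = 44.69 / (50.25 - 29.28) = 44.69 / 20.97 = 2.131 g/cm^3

2.131


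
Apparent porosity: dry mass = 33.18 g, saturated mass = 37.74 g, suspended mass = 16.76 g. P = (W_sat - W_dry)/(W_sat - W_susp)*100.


P = (37.74 - 33.18) / (37.74 - 16.76) * 100 = 4.56 / 20.98 * 100 = 21.7%

21.7


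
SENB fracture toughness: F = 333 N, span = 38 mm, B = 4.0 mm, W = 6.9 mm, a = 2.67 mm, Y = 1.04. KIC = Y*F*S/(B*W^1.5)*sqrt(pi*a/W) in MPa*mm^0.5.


KIC = 1.04*333*38/(4.0*6.9^1.5)*sqrt(pi*2.67/6.9) = 200.14

200.14


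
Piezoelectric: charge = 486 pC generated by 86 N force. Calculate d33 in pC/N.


d33 = 486 / 86 = 5.7 pC/N

5.7


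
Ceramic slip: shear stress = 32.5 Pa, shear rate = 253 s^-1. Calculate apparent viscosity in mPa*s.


eta = tau/gamma * 1000 = 32.5/253 * 1000 = 128.5 mPa*s

128.5


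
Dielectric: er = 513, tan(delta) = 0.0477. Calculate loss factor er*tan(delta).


Loss = 513 * 0.0477 = 24.47

24.47


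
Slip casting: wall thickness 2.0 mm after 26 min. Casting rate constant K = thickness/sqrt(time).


K = 2.0 / sqrt(26) = 2.0 / 5.099 = 0.392 mm/min^0.5

0.392


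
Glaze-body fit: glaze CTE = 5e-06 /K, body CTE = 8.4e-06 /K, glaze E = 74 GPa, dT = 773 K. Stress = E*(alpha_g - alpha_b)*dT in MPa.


Stress = 74*1000*(5e-06 - 8.4e-06)*773 = -194.5 MPa

-194.5


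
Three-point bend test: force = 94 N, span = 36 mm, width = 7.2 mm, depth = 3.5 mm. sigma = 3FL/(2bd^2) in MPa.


sigma = 3*94*36/(2*7.2*3.5^2) = 57.6 MPa

57.6


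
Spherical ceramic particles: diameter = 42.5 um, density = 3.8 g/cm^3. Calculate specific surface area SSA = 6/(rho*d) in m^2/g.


SSA = 6 / (3.8 * 42.5) = 0.037 m^2/g

0.037


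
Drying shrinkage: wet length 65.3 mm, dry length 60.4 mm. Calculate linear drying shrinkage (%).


DS = (65.3 - 60.4) / 65.3 * 100 = 7.5%

7.5


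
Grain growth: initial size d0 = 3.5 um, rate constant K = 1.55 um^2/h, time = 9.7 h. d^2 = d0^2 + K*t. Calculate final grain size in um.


d^2 = 3.5^2 + 1.55*9.7 = 27.285
d = sqrt(27.285) = 5.22 um

5.22


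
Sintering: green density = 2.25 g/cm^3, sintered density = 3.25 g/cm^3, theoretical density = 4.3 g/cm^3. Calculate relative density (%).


Relative = 3.25 / 4.3 * 100 = 75.6%

75.6


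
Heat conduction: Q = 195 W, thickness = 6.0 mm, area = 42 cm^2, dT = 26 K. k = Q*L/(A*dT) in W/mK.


k = 195*6.0/1000/(42/10000*26) = 10.71 W/mK

10.71


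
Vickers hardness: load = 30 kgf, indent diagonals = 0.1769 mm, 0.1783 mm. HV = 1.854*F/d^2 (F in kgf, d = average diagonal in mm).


d_avg = (0.1769+0.1783)/2 = 0.1776 mm
HV = 1.854*30/0.1776^2 = 1763

1763


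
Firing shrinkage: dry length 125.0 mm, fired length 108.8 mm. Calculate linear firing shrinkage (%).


FS = (125.0 - 108.8) / 125.0 * 100 = 12.96%

12.96


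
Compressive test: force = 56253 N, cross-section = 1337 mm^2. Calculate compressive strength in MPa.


CS = 56253 / 1337 = 42.1 MPa

42.1


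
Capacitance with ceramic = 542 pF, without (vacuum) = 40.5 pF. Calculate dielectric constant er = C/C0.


er = 542 / 40.5 = 13.38

13.38


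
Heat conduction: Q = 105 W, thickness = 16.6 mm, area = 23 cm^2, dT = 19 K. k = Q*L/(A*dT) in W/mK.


k = 105*16.6/1000/(23/10000*19) = 39.89 W/mK

39.89


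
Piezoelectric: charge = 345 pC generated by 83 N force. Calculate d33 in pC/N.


d33 = 345 / 83 = 4.2 pC/N

4.2


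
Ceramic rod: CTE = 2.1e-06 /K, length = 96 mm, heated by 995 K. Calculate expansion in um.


dL = 2.1e-06 * 96 * 995 * 1000 = 200.592 um

200.592


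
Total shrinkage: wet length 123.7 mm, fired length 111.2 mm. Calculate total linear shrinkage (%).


TS = (123.7 - 111.2) / 123.7 * 100 = 10.11%

10.11


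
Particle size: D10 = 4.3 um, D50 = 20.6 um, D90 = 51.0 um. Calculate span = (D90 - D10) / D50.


Span = (51.0 - 4.3) / 20.6 = 46.7 / 20.6 = 2.267

2.267


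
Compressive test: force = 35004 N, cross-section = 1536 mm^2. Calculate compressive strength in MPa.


CS = 35004 / 1536 = 22.8 MPa

22.8


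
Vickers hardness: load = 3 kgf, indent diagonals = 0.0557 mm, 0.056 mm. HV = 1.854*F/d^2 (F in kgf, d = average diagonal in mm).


d_avg = (0.0557+0.056)/2 = 0.05585 mm
HV = 1.854*3/0.05585^2 = 1783

1783


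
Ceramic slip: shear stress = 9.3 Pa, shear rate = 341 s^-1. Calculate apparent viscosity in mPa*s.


eta = tau/gamma * 1000 = 9.3/341 * 1000 = 27.3 mPa*s

27.3


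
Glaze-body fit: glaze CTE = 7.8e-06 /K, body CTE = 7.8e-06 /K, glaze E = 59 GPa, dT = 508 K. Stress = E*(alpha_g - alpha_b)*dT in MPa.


Stress = 59*1000*(7.8e-06 - 7.8e-06)*508 = 0.0 MPa

0.0


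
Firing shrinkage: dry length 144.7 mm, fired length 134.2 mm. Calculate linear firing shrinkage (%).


FS = (144.7 - 134.2) / 144.7 * 100 = 7.26%

7.26


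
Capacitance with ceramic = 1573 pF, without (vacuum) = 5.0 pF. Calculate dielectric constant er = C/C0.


er = 1573 / 5.0 = 314.6

314.6


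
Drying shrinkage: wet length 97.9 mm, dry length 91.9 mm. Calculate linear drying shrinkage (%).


DS = (97.9 - 91.9) / 97.9 * 100 = 6.13%

6.13


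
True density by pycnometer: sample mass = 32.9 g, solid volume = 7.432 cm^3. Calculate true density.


TD = 32.9 / 7.432 = 4.427 g/cm^3

4.427


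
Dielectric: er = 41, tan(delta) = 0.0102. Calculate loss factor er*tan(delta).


Loss = 41 * 0.0102 = 0.418

0.418


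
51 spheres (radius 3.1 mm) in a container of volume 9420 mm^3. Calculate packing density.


V_sphere = 4/3*pi*3.1^3 = 124.7882 mm^3
Total V = 51*124.7882 = 6364.1982 mm^3
PD = 6364.1982 / 9420 = 0.676

0.676


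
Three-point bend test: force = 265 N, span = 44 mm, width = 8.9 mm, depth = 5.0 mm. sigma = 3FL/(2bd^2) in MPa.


sigma = 3*265*44/(2*8.9*5.0^2) = 78.6 MPa

78.6


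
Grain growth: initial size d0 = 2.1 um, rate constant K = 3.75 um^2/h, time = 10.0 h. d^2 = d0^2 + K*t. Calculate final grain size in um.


d^2 = 2.1^2 + 3.75*10.0 = 41.91
d = sqrt(41.91) = 6.47 um

6.47


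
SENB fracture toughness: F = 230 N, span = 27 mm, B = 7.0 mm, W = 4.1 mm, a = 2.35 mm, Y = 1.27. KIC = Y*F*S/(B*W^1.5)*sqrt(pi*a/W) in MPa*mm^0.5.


KIC = 1.27*230*27/(7.0*4.1^1.5)*sqrt(pi*2.35/4.1) = 182.11

182.11


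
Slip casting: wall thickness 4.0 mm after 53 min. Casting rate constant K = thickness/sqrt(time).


K = 4.0 / sqrt(53) = 4.0 / 7.2801 = 0.549 mm/min^0.5

0.549


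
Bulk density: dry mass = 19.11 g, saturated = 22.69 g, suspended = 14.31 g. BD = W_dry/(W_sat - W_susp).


BD = 19.11 / (22.69 - 14.31) = 19.11 / 8.38 = 2.28 g/cm^3

2.28


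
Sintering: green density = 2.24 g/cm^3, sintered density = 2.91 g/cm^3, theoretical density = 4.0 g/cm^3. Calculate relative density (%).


Relative = 2.91 / 4.0 * 100 = 72.8%

72.8


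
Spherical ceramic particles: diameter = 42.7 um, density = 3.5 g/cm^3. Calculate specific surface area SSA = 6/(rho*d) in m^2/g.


SSA = 6 / (3.5 * 42.7) = 0.04 m^2/g

0.04


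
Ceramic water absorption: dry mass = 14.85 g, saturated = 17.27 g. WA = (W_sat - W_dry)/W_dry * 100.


WA = (17.27 - 14.85) / 14.85 * 100 = 16.3%

16.3


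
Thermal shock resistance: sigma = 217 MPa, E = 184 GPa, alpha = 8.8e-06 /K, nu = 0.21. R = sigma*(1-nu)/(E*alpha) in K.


R = 217*(1-0.21)/(184*1000*8.8e-06) = 106 K

106


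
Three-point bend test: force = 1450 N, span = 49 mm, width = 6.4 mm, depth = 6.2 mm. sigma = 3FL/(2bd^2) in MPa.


sigma = 3*1450*49/(2*6.4*6.2^2) = 433.2 MPa

433.2


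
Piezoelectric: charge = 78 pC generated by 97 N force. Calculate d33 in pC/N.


d33 = 78 / 97 = 0.8 pC/N

0.8


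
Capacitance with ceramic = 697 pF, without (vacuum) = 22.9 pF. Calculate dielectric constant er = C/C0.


er = 697 / 22.9 = 30.44

30.44


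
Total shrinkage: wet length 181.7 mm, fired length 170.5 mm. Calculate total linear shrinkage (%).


TS = (181.7 - 170.5) / 181.7 * 100 = 6.16%

6.16


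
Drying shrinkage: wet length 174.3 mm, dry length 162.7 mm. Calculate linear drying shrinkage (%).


DS = (174.3 - 162.7) / 174.3 * 100 = 6.66%

6.66


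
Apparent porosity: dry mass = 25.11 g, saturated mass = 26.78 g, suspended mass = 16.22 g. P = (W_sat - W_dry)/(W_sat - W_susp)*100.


P = (26.78 - 25.11) / (26.78 - 16.22) * 100 = 1.67 / 10.56 * 100 = 15.8%

15.8


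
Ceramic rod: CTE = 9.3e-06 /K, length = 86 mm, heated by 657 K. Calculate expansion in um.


dL = 9.3e-06 * 86 * 657 * 1000 = 525.469 um

525.469


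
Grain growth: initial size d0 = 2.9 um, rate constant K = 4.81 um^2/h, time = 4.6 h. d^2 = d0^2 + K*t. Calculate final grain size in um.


d^2 = 2.9^2 + 4.81*4.6 = 30.536
d = sqrt(30.536) = 5.53 um

5.53


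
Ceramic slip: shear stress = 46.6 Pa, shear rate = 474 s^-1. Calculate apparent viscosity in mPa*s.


eta = tau/gamma * 1000 = 46.6/474 * 1000 = 98.3 mPa*s

98.3


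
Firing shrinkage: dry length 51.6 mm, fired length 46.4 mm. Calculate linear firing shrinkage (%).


FS = (51.6 - 46.4) / 51.6 * 100 = 10.08%

10.08


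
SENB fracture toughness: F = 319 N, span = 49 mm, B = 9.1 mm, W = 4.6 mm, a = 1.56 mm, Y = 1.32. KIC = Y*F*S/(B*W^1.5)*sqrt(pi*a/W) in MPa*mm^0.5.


KIC = 1.32*319*49/(9.1*4.6^1.5)*sqrt(pi*1.56/4.6) = 237.21

237.21


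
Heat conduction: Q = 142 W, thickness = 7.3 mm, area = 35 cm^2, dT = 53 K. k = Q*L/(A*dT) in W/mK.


k = 142*7.3/1000/(35/10000*53) = 5.59 W/mK

5.59


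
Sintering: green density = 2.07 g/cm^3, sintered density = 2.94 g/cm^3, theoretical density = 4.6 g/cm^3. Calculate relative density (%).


Relative = 2.94 / 4.6 * 100 = 63.9%

63.9


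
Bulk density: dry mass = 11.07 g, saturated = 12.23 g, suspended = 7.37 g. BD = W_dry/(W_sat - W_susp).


BD = 11.07 / (12.23 - 7.37) = 11.07 / 4.86 = 2.278 g/cm^3

2.278


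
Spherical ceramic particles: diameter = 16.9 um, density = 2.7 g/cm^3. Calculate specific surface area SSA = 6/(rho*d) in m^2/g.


SSA = 6 / (2.7 * 16.9) = 0.131 m^2/g

0.131


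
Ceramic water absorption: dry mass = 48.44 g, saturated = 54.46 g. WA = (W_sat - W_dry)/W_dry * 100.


WA = (54.46 - 48.44) / 48.44 * 100 = 12.43%

12.43


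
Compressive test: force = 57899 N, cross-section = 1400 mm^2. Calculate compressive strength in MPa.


CS = 57899 / 1400 = 41.4 MPa

41.4


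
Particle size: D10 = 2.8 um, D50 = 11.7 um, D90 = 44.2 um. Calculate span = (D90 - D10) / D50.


Span = (44.2 - 2.8) / 11.7 = 41.4 / 11.7 = 3.538

3.538


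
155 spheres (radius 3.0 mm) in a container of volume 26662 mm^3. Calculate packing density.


V_sphere = 4/3*pi*3.0^3 = 113.0973 mm^3
Total V = 155*113.0973 = 17530.0815 mm^3
PD = 17530.0815 / 26662 = 0.657

0.657


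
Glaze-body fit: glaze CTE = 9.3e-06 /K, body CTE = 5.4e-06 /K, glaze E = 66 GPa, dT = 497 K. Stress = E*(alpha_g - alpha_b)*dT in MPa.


Stress = 66*1000*(9.3e-06 - 5.4e-06)*497 = 127.9 MPa

127.9


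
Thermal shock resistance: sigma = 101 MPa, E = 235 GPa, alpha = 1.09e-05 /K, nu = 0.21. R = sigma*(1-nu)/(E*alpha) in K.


R = 101*(1-0.21)/(235*1000*1.09e-05) = 31 K

31


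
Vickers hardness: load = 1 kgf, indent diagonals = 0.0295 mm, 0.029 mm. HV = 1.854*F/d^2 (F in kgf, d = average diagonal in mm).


d_avg = (0.0295+0.029)/2 = 0.02925 mm
HV = 1.854*1/0.02925^2 = 2167

2167


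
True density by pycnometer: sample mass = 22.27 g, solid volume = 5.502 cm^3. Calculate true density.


TD = 22.27 / 5.502 = 4.048 g/cm^3

4.048


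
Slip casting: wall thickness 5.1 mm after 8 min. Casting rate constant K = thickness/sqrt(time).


K = 5.1 / sqrt(8) = 5.1 / 2.8284 = 1.803 mm/min^0.5

1.803


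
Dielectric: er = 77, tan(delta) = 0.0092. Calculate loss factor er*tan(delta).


Loss = 77 * 0.0092 = 0.708

0.708


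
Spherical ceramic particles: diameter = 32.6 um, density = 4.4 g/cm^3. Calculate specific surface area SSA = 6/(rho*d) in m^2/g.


SSA = 6 / (4.4 * 32.6) = 0.042 m^2/g

0.042


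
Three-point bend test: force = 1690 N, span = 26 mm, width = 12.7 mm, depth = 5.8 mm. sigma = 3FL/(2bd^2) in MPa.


sigma = 3*1690*26/(2*12.7*5.8^2) = 154.3 MPa

154.3


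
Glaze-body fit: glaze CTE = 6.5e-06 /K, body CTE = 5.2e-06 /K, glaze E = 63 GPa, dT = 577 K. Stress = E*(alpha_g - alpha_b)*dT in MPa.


Stress = 63*1000*(6.5e-06 - 5.2e-06)*577 = 47.3 MPa

47.3


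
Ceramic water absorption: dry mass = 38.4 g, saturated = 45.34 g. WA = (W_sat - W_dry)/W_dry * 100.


WA = (45.34 - 38.4) / 38.4 * 100 = 18.07%

18.07


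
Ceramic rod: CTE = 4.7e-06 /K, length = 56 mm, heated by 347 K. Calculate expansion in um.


dL = 4.7e-06 * 56 * 347 * 1000 = 91.33 um

91.33


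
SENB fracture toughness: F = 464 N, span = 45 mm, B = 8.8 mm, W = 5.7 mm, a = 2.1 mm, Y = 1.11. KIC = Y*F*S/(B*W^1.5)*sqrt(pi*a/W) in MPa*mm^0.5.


KIC = 1.11*464*45/(8.8*5.7^1.5)*sqrt(pi*2.1/5.7) = 208.21

208.21


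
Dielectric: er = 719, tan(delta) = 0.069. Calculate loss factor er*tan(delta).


Loss = 719 * 0.069 = 49.611

49.611


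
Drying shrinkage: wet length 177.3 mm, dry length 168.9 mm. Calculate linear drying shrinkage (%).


DS = (177.3 - 168.9) / 177.3 * 100 = 4.74%

4.74


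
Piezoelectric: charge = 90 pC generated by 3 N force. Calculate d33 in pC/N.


d33 = 90 / 3 = 30.0 pC/N

30.0


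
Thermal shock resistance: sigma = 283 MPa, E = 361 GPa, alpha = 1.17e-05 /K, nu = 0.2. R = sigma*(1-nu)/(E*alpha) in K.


R = 283*(1-0.2)/(361*1000*1.17e-05) = 54 K

54


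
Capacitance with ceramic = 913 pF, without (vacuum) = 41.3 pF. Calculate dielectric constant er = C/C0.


er = 913 / 41.3 = 22.11

22.11


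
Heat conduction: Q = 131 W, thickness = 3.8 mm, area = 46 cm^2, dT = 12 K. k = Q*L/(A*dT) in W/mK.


k = 131*3.8/1000/(46/10000*12) = 9.02 W/mK

9.02


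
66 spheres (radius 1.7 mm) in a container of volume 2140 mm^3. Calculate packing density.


V_sphere = 4/3*pi*1.7^3 = 20.5795 mm^3
Total V = 66*20.5795 = 1358.247 mm^3
PD = 1358.247 / 2140 = 0.635

0.635


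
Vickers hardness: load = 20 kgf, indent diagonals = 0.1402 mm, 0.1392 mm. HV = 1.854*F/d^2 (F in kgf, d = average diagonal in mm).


d_avg = (0.1402+0.1392)/2 = 0.1397 mm
HV = 1.854*20/0.1397^2 = 1900

1900


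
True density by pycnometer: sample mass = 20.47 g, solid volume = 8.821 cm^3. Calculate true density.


TD = 20.47 / 8.821 = 2.321 g/cm^3

2.321


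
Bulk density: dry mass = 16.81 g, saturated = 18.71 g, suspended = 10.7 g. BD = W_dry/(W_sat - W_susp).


BD = 16.81 / (18.71 - 10.7) = 16.81 / 8.01 = 2.099 g/cm^3

2.099


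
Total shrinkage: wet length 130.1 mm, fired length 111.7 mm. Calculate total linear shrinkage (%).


TS = (130.1 - 111.7) / 130.1 * 100 = 14.14%

14.14


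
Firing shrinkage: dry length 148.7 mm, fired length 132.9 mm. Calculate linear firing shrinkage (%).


FS = (148.7 - 132.9) / 148.7 * 100 = 10.63%

10.63


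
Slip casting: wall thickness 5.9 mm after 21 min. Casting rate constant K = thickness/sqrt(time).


K = 5.9 / sqrt(21) = 5.9 / 4.5826 = 1.287 mm/min^0.5

1.287


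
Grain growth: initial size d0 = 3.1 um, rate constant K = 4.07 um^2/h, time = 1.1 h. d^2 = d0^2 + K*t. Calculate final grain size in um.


d^2 = 3.1^2 + 4.07*1.1 = 14.087
d = sqrt(14.087) = 3.75 um

3.75


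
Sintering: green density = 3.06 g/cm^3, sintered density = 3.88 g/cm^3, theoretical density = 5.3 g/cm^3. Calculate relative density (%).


Relative = 3.88 / 5.3 * 100 = 73.2%

73.2


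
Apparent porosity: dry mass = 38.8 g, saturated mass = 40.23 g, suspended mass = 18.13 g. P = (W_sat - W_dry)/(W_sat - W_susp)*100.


P = (40.23 - 38.8) / (40.23 - 18.13) * 100 = 1.43 / 22.1 * 100 = 6.5%

6.5


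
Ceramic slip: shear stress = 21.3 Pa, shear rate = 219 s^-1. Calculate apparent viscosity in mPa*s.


eta = tau/gamma * 1000 = 21.3/219 * 1000 = 97.3 mPa*s

97.3


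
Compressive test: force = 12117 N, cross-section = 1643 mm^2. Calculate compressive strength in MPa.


CS = 12117 / 1643 = 7.4 MPa

7.4


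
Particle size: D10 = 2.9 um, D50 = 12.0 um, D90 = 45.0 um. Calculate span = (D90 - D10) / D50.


Span = (45.0 - 2.9) / 12.0 = 42.1 / 12.0 = 3.508

3.508


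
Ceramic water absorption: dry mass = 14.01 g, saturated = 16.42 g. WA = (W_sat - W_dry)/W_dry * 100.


WA = (16.42 - 14.01) / 14.01 * 100 = 17.2%

17.2


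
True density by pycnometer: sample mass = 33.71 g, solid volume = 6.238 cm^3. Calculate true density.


TD = 33.71 / 6.238 = 5.404 g/cm^3

5.404


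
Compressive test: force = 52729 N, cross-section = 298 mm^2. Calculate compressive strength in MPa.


CS = 52729 / 298 = 176.9 MPa

176.9


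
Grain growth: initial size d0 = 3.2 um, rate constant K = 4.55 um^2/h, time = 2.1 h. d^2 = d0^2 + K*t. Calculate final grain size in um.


d^2 = 3.2^2 + 4.55*2.1 = 19.795
d = sqrt(19.795) = 4.45 um

4.45


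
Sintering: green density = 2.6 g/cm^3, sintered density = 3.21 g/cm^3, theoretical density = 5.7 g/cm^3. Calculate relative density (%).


Relative = 3.21 / 5.7 * 100 = 56.3%

56.3


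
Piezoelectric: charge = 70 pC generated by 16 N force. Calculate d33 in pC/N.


d33 = 70 / 16 = 4.4 pC/N

4.4


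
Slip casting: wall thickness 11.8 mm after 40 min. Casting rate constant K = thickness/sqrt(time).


K = 11.8 / sqrt(40) = 11.8 / 6.3246 = 1.866 mm/min^0.5

1.866


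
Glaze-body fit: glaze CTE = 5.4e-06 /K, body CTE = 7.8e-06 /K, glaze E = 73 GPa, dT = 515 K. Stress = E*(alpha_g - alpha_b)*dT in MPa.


Stress = 73*1000*(5.4e-06 - 7.8e-06)*515 = -90.2 MPa

-90.2


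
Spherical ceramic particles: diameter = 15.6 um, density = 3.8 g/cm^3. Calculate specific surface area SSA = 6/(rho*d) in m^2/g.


SSA = 6 / (3.8 * 15.6) = 0.101 m^2/g

0.101


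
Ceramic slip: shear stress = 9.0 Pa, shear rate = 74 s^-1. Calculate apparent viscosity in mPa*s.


eta = tau/gamma * 1000 = 9.0/74 * 1000 = 121.6 mPa*s

121.6


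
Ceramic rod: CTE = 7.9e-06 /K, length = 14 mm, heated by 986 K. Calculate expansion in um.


dL = 7.9e-06 * 14 * 986 * 1000 = 109.052 um

109.052


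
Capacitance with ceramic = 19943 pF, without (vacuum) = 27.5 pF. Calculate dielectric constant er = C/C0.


er = 19943 / 27.5 = 725.2

725.2


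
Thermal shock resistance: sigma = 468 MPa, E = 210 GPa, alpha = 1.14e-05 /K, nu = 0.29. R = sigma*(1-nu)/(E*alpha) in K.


R = 468*(1-0.29)/(210*1000*1.14e-05) = 139 K

139


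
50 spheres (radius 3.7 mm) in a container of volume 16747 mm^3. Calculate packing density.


V_sphere = 4/3*pi*3.7^3 = 212.1748 mm^3
Total V = 50*212.1748 = 10608.74 mm^3
PD = 10608.74 / 16747 = 0.633

0.633


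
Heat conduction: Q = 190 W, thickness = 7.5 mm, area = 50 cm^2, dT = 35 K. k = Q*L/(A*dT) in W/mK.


k = 190*7.5/1000/(50/10000*35) = 8.14 W/mK

8.14


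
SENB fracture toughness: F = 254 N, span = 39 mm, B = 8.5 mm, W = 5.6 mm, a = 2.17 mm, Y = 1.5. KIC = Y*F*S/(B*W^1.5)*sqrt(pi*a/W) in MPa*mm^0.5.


KIC = 1.5*254*39/(8.5*5.6^1.5)*sqrt(pi*2.17/5.6) = 145.55

145.55


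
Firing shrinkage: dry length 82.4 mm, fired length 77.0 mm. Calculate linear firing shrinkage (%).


FS = (82.4 - 77.0) / 82.4 * 100 = 6.55%

6.55


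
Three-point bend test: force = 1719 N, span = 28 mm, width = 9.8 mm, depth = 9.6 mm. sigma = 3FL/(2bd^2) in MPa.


sigma = 3*1719*28/(2*9.8*9.6^2) = 79.9 MPa

79.9


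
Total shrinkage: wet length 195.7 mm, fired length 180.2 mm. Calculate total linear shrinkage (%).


TS = (195.7 - 180.2) / 195.7 * 100 = 7.92%

7.92


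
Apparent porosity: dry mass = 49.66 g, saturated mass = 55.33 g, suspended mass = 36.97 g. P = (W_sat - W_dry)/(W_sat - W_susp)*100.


P = (55.33 - 49.66) / (55.33 - 36.97) * 100 = 5.67 / 18.36 * 100 = 30.9%

30.9


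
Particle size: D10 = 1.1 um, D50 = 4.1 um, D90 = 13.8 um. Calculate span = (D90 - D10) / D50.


Span = (13.8 - 1.1) / 4.1 = 12.7 / 4.1 = 3.098

3.098


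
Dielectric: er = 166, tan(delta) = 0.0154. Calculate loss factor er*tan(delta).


Loss = 166 * 0.0154 = 2.556

2.556


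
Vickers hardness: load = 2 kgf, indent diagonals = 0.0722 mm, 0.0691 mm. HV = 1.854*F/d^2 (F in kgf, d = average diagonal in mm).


d_avg = (0.0722+0.0691)/2 = 0.07065 mm
HV = 1.854*2/0.07065^2 = 743

743


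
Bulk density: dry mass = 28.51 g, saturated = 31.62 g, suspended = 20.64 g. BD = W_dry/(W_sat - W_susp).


BD = 28.51 / (31.62 - 20.64) = 28.51 / 10.98 = 2.597 g/cm^3

2.597


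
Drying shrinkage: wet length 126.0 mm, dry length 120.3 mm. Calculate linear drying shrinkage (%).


DS = (126.0 - 120.3) / 126.0 * 100 = 4.52%

4.52


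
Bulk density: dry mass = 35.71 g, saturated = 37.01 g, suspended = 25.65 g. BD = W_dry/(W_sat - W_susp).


BD = 35.71 / (37.01 - 25.65) = 35.71 / 11.36 = 3.143 g/cm^3

3.143


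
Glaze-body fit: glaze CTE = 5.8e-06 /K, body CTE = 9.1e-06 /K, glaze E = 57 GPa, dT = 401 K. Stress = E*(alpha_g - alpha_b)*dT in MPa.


Stress = 57*1000*(5.8e-06 - 9.1e-06)*401 = -75.4 MPa

-75.4


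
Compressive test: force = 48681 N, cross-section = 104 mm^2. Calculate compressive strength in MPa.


CS = 48681 / 104 = 468.1 MPa

468.1


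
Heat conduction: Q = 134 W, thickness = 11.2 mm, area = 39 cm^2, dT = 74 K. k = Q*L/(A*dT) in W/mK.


k = 134*11.2/1000/(39/10000*74) = 5.2 W/mK

5.2


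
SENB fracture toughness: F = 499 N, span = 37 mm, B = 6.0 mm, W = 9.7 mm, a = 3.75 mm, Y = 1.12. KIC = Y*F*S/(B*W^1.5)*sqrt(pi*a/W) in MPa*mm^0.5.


KIC = 1.12*499*37/(6.0*9.7^1.5)*sqrt(pi*3.75/9.7) = 125.72

125.72


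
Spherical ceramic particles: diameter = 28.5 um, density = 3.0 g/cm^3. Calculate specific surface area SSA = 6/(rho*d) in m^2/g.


SSA = 6 / (3.0 * 28.5) = 0.07 m^2/g

0.07


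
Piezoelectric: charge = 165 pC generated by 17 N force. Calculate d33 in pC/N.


d33 = 165 / 17 = 9.7 pC/N

9.7


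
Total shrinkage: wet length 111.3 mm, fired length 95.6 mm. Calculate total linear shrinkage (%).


TS = (111.3 - 95.6) / 111.3 * 100 = 14.11%

14.11


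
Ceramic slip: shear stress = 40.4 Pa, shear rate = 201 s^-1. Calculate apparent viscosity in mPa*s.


eta = tau/gamma * 1000 = 40.4/201 * 1000 = 201.0 mPa*s

201.0


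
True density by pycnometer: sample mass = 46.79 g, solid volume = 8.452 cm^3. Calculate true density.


TD = 46.79 / 8.452 = 5.536 g/cm^3

5.536


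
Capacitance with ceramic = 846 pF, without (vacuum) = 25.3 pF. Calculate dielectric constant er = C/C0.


er = 846 / 25.3 = 33.44

33.44


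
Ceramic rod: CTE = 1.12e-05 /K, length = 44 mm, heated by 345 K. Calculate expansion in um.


dL = 1.12e-05 * 44 * 345 * 1000 = 170.016 um

170.016


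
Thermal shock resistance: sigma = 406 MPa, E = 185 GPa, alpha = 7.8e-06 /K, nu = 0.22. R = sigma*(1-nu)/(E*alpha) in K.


R = 406*(1-0.22)/(185*1000*7.8e-06) = 219 K

219


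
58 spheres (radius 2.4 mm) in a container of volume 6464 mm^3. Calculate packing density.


V_sphere = 4/3*pi*2.4^3 = 57.9058 mm^3
Total V = 58*57.9058 = 3358.5364 mm^3
PD = 3358.5364 / 6464 = 0.52

0.52


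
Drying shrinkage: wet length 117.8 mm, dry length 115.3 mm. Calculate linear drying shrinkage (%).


DS = (117.8 - 115.3) / 117.8 * 100 = 2.12%

2.12


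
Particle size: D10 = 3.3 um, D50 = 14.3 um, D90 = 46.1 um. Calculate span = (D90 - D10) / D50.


Span = (46.1 - 3.3) / 14.3 = 42.8 / 14.3 = 2.993

2.993


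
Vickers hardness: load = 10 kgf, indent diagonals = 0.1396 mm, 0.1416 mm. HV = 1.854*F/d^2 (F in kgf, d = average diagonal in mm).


d_avg = (0.1396+0.1416)/2 = 0.1406 mm
HV = 1.854*10/0.1406^2 = 938

938


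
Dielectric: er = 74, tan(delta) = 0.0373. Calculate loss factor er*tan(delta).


Loss = 74 * 0.0373 = 2.76

2.76


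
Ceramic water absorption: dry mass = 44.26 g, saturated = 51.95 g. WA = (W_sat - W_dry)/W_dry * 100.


WA = (51.95 - 44.26) / 44.26 * 100 = 17.37%

17.37


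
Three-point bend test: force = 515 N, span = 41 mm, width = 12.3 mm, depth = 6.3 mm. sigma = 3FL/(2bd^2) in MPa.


sigma = 3*515*41/(2*12.3*6.3^2) = 64.9 MPa

64.9


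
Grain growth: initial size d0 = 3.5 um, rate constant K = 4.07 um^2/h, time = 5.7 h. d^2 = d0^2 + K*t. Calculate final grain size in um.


d^2 = 3.5^2 + 4.07*5.7 = 35.449
d = sqrt(35.449) = 5.95 um

5.95


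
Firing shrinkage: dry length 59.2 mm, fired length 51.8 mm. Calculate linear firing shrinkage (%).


FS = (59.2 - 51.8) / 59.2 * 100 = 12.5%

12.5


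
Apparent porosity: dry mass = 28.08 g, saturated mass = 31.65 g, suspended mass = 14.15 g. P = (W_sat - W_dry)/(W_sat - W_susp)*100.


P = (31.65 - 28.08) / (31.65 - 14.15) * 100 = 3.57 / 17.5 * 100 = 20.4%

20.4


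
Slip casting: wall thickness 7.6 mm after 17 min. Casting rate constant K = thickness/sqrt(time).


K = 7.6 / sqrt(17) = 7.6 / 4.1231 = 1.843 mm/min^0.5

1.843
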